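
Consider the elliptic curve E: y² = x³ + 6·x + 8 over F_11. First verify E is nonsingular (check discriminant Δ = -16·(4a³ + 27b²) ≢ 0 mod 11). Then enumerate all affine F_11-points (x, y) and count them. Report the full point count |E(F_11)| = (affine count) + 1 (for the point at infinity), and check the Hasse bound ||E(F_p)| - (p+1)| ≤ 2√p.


Affine points = {(1, 2), (1, 9), (3, 3), (3, 8), (5, 3), (5, 8), (10, 1), (10, 10)}; affine count = 8; |E(F_11)| = 9.

Discriminant check: Δ ∝ 4a³ + 27b² = 4·6³ + 27·8² = 4·216 + 27·64 ≡ 7 (mod 11). Nonzero ⇒ E is nonsingular.
For each x ∈ F_11, compute rhs = x³ + 6·x + 8 mod 11, then count y ∈ F_11 with y² ≡ rhs.
  x = 0: rhs = 8, matching y values: none (0 points).
  x = 1: rhs = 4, matching y values: 2, 9 (2 points).
  x = 2: rhs = 6, matching y values: none (0 points).
  x = 3: rhs = 9, matching y values: 3, 8 (2 points).
  x = 4: rhs = 8, matching y values: none (0 points).
  x = 5: rhs = 9, matching y values: 3, 8 (2 points).
  x = 6: rhs = 7, matching y values: none (0 points).
  x = 7: rhs = 8, matching y values: none (0 points).
  x = 8: rhs = 7, matching y values: none (0 points).
  x = 9: rhs = 10, matching y values: none (0 points).
  x = 10: rhs = 1, matching y values: 1, 10 (2 points).
Total affine count: 8.
Full point count |E(F_11)| = 8 + 1 = 9.
Hasse bound: |9 − (11+1)| = |-3| = 3 ≤ 2√11 ≈ 6.6332 ✓.


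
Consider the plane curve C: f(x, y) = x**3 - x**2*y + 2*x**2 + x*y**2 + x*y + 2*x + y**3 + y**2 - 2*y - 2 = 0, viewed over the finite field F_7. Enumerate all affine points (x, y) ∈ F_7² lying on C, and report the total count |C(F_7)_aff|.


Affine F_7-points: {(0, 3), (0, 4), (0, 6), (1, 3), (1, 4), (1, 5), (3, 0), (5, 1), (5, 6), (6, 6)}; count = 10.

For each of the 49 pairs (x, y) ∈ F_7², evaluate f(x, y) mod 7. Record the zeros.
  x = 0: [0↦5, 1↦5, 2↦6, 3↦0, 4↦0, 5↦5, 6↦0]  zeros at y ∈ {3, 4, 6}
  x = 1: [0↦3, 1↦4, 2↦1, 3↦0, 4↦0, 5↦0, 6↦6]  zeros at y ∈ {3, 4, 5}
  x = 2: [0↦4, 1↦4, 2↦2, 3↦4, 4↦2, 5↦2, 6↦3]  zeros at y ∈ ∅
  x = 3: [0↦0, 1↦4, 2↦1, 3↦4, 4↦5, 5↦3, 6↦4]  zeros at y ∈ {0}
  x = 4: [0↦4, 1↦3, 2↦4, 3↦6, 4↦1, 5↦2, 6↦1]  zeros at y ∈ ∅
  x = 5: [0↦1, 1↦0, 2↦3, 3↦2, 4↦3, 5↦5, 6↦0]  zeros at y ∈ {1, 6}
  x = 6: [0↦4, 1↦1, 2↦4, 3↦5, 4↦3, 5↦4, 6↦0]  zeros at y ∈ {6}
Collecting zeros: affine points = {(0, 3), (0, 4), (0, 6), (1, 3), (1, 4), (1, 5), (3, 0), (5, 1), (5, 6), (6, 6)}.
Total count |C(F_7)_aff| = 10.


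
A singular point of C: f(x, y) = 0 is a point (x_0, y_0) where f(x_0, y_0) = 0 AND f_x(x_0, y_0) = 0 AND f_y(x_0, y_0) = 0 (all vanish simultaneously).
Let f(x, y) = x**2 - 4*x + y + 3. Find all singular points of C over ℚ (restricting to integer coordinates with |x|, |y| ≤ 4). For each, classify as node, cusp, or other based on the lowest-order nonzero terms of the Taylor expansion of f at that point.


No singular points in the scanned grid; C is smooth there.

Compute partial derivatives:
  f_x = 2*x - 4.
  f_y = 1.
f_y = 1 is a nonzero constant, so f_y never vanishes: no point (x, y) can satisfy f = f_x = f_y = 0. In particular no (x, y) ∈ {−4, ..., 4}² is singular; the curve is smooth.


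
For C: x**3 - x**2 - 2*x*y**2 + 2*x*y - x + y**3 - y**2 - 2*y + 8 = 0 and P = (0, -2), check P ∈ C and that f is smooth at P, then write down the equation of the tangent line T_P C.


Tangent line at P: -13*x + 14*y + 28 = 0.

Step 1: f(0, -2) = 0, so P lies on C.
Step 2: partial derivatives
  f_x(x, y) = 3*x**2 - 2*x - 2*y**2 + 2*y - 1, f_y(x, y) = -4*x*y + 2*x + 3*y**2 - 2*y - 2.
  f_x(P) = -13, f_y(P) = 14 (gradient nonzero, so P is smooth).
Step 3: tangent line at P: -13·(x − 0) + 14·(y − -2) = 0.
Expanding: -13*x + 14*y + 28 = 0.


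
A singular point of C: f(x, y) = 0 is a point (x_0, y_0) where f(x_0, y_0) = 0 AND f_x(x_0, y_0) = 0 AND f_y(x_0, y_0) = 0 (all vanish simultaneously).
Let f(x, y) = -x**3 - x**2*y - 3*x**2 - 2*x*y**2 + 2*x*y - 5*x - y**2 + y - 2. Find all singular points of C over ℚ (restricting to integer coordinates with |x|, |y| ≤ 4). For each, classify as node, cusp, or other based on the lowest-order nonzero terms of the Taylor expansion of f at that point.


Singular points: {(-1, 1)}; classification: node.

Compute partial derivatives:
  f_x = -3*x**2 - 2*x*y - 6*x - 2*y**2 + 2*y - 5.
  f_y = -x**2 - 4*x*y + 2*x - 2*y + 1.
Scan x_0 ∈ {−4, ..., 4}. For each x_0, f_y(x_0, y) is a polynomial in y; find its integer roots y ∈ {−4, ..., 4}, then test f_x and f at those candidates.
  x = -4: f_y(-4, y) = 14*y - 23; no integer root y with |y| ≤ 4.
  x = -3: f_y(-3, y) = 10*y - 14; no integer root y with |y| ≤ 4.
  x = -2: f_y(-2, y) = 6*y - 7; no integer root y with |y| ≤ 4.
  x = -1: f_y(-1, y) = 2*y - 2; vanishes at y ∈ {1}. (-1, 1): f_x = 0, f = 0 — SINGULAR.
  x = 0: f_y(0, y) = 1 - 2*y; no integer root y with |y| ≤ 4.
  x = 1: f_y(1, y) = 2 - 6*y; no integer root y with |y| ≤ 4.
  x = 2: f_y(2, y) = 1 - 10*y; no integer root y with |y| ≤ 4.
  x = 3: f_y(3, y) = -14*y - 2; no integer root y with |y| ≤ 4.
  x = 4: f_y(4, y) = -18*y - 7; no integer root y with |y| ≤ 4.
Only singular point on the grid: (-1, 1).
Classify: substitute x = -1 + u, y = 1 + v and expand: f = -u**3 - u**2*v - u**2 - 2*u*v**2 + v**2.
No constant or linear terms (consistent with a singular point). Quadratic part: -u**2 + v**2. Cubic part: -u**3 - u**2*v - 2*u*v**2.
The quadratic part v**2 - u**2 = (v − u)(v + u) splits into two distinct linear factors, so there are two distinct tangent lines y − 1 = ±(x − -1) — this is a node (ordinary double point).
Classification: node.


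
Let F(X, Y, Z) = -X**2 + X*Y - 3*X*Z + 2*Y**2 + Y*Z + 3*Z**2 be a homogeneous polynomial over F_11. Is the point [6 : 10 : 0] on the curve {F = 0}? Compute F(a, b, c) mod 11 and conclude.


F(6,10,0) ≡ 4 (mod 11); P is NOT on the curve.

Evaluate F(6, 10, 0) term-by-term (mod 11).
  -X**2 ↦ -1·36·1·1 = -36
  X*Y ↦ 1·6·10·1 = 60
  -3*X*Z ↦ -3·6·1·0 = 0
  2*Y**2 ↦ 2·1·100·1 = 200
  Y*Z ↦ 1·1·10·0 = 0
  3*Z**2 ↦ 3·1·1·0 = 0
Sum: F(6, 10, 0) = (-36) + (60) + (0) + (200) + (0) + (0) = 224.
Reducing mod 11: 224 ≡ 4 (mod 11).
Since F(a, b, c) ≡ 4 ≠ 0 (mod 11), P does NOT lie on the curve.


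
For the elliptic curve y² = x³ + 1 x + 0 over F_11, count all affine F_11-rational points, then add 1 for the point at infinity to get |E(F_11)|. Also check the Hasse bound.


Affine points = {(0, 0), (5, 3), (5, 8), (7, 3), (7, 8), (8, 5), (8, 6), (9, 1), (9, 10), (10, 3), (10, 8)}; affine count = 11; |E(F_11)| = 12.

Discriminant check: Δ ∝ 4a³ + 27b² = 4·1³ + 27·0² = 4·1 + 27·0 ≡ 4 (mod 11). Nonzero ⇒ E is nonsingular.
For each x ∈ F_11, compute rhs = x³ + 1·x + 0 mod 11, then count y ∈ F_11 with y² ≡ rhs.
  x = 0: rhs = 0, matching y values: 0 (1 points).
  x = 1: rhs = 2, matching y values: none (0 points).
  x = 2: rhs = 10, matching y values: none (0 points).
  x = 3: rhs = 8, matching y values: none (0 points).
  x = 4: rhs = 2, matching y values: none (0 points).
  x = 5: rhs = 9, matching y values: 3, 8 (2 points).
  x = 6: rhs = 2, matching y values: none (0 points).
  x = 7: rhs = 9, matching y values: 3, 8 (2 points).
  x = 8: rhs = 3, matching y values: 5, 6 (2 points).
  x = 9: rhs = 1, matching y values: 1, 10 (2 points).
  x = 10: rhs = 9, matching y values: 3, 8 (2 points).
Total affine count: 11.
Full point count |E(F_11)| = 11 + 1 = 12.
Hasse bound: |12 − (11+1)| = |0| = 0 ≤ 2√11 ≈ 6.6332 ✓.


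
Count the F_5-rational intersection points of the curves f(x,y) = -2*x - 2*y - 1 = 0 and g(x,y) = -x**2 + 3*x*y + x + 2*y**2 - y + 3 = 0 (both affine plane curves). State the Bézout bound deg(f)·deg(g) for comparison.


Common zeros: ∅; count = 0; Bézout bound = 2.

deg(f) = 1, deg(g) = 2, so Bézout bound = 2.
Scan x ∈ F_5. For each x, list the y ∈ F_5 with f(x, y) ≡ 0 and those with g(x, y) ≡ 0 (mod 5); the common zeros in that column are the intersection.
  x = 0: f ≡ 0 at y ∈ {2}; g ≡ 0 at y ∈ ∅; common: ∅.
  x = 1: f ≡ 0 at y ∈ {1}; g ≡ 0 at y ∈ {2}; common: ∅.
  x = 2: f ≡ 0 at y ∈ {0}; g ≡ 0 at y ∈ ∅; common: ∅.
  x = 3: f ≡ 0 at y ∈ {4}; g ≡ 0 at y ∈ ∅; common: ∅.
  x = 4: f ≡ 0 at y ∈ {3}; g ≡ 0 at y ∈ ∅; common: ∅.
Collecting: common zeros = ∅, so the count is 0.
Comparison with the Bézout bound: 0 ≤ 2 = deg(f)·deg(g), as expected for curves with no common component (the affine F_5-count falls short of the bound because intersections may lie at infinity, over extension fields, or carry multiplicity).


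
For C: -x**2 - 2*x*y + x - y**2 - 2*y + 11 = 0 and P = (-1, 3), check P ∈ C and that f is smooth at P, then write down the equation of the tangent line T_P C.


Tangent line at P: -3*x - 6*y + 15 = 0.

Step 1: f(-1, 3) = 0, so P lies on C.
Step 2: partial derivatives
  f_x(x, y) = -2*x - 2*y + 1, f_y(x, y) = -2*x - 2*y - 2.
  f_x(P) = -3, f_y(P) = -6 (gradient nonzero, so P is smooth).
Step 3: tangent line at P: -3·(x − -1) + -6·(y − 3) = 0.
Expanding: -3*x - 6*y + 15 = 0.


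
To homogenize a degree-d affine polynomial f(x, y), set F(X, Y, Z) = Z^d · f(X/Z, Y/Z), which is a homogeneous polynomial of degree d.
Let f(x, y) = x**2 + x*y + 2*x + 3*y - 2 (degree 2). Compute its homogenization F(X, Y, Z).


F(X, Y, Z) = X**2 + X*Y + 2*X*Z + 3*Y*Z - 2*Z**2

deg(f) = 2.
Substitute x = X/Z, y = Y/Z into f, then multiply by Z^2.
  monomial 1·x^2·y^0 ↦ 1·X^2·Y^0·Z^0.
  monomial 1·x^1·y^1 ↦ 1·X^1·Y^1·Z^0.
  monomial 2·x^1·y^0 ↦ 2·X^1·Y^0·Z^1.
  monomial 3·x^0·y^1 ↦ 3·X^0·Y^1·Z^1.
  monomial -2·x^0·y^0 ↦ -2·X^0·Y^0·Z^2.
Collecting: F(X, Y, Z) = X**2 + X*Y + 2*X*Z + 3*Y*Z - 2*Z**2.


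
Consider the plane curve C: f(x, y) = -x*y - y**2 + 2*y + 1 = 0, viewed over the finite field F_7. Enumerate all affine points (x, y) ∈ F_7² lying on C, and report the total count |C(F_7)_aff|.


Affine F_7-points: {(0, 4), (0, 5), (2, 1), (2, 6), (4, 2), (4, 3)}; count = 6.

For each of the 49 pairs (x, y) ∈ F_7², evaluate f(x, y) mod 7. Record the zeros.
  x = 0: [0↦1, 1↦2, 2↦1, 3↦5, 4↦0, 5↦0, 6↦5]  zeros at y ∈ {4, 5}
  x = 1: [0↦1, 1↦1, 2↦6, 3↦2, 4↦3, 5↦2, 6↦6]  zeros at y ∈ ∅
  x = 2: [0↦1, 1↦0, 2↦4, 3↦6, 4↦6, 5↦4, 6↦0]  zeros at y ∈ {1, 6}
  x = 3: [0↦1, 1↦6, 2↦2, 3↦3, 4↦2, 5↦6, 6↦1]  zeros at y ∈ ∅
  x = 4: [0↦1, 1↦5, 2↦0, 3↦0, 4↦5, 5↦1, 6↦2]  zeros at y ∈ {2, 3}
  x = 5: [0↦1, 1↦4, 2↦5, 3↦4, 4↦1, 5↦3, 6↦3]  zeros at y ∈ ∅
  x = 6: [0↦1, 1↦3, 2↦3, 3↦1, 4↦4, 5↦5, 6↦4]  zeros at y ∈ ∅
Collecting zeros: affine points = {(0, 4), (0, 5), (2, 1), (2, 6), (4, 2), (4, 3)}.
Total count |C(F_7)_aff| = 6.


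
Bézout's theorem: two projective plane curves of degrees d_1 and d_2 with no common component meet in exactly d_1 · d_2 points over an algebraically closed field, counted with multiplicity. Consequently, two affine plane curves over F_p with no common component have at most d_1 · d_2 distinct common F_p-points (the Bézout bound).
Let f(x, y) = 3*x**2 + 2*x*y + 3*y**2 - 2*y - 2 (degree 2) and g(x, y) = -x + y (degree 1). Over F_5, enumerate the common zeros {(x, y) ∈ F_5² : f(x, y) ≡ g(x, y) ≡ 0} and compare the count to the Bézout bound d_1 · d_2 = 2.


Common zeros: ∅; count = 0; Bézout bound = 2.

deg(f) = 2, deg(g) = 1, so Bézout bound = 2.
Scan x ∈ F_5. For each x, list the y ∈ F_5 with f(x, y) ≡ 0 and those with g(x, y) ≡ 0 (mod 5); the common zeros in that column are the intersection.
  x = 0: f ≡ 0 at y ∈ ∅; g ≡ 0 at y ∈ {0}; common: ∅.
  x = 1: f ≡ 0 at y ∈ ∅; g ≡ 0 at y ∈ {1}; common: ∅.
  x = 2: f ≡ 0 at y ∈ {0, 1}; g ≡ 0 at y ∈ {2}; common: ∅.
  x = 3: f ≡ 0 at y ∈ {0, 2}; g ≡ 0 at y ∈ {3}; common: ∅.
  x = 4: f ≡ 0 at y ∈ {1, 2}; g ≡ 0 at y ∈ {4}; common: ∅.
Collecting: common zeros = ∅, so the count is 0.
Comparison with the Bézout bound: 0 ≤ 2 = deg(f)·deg(g), as expected for curves with no common component (the affine F_5-count falls short of the bound because intersections may lie at infinity, over extension fields, or carry multiplicity).


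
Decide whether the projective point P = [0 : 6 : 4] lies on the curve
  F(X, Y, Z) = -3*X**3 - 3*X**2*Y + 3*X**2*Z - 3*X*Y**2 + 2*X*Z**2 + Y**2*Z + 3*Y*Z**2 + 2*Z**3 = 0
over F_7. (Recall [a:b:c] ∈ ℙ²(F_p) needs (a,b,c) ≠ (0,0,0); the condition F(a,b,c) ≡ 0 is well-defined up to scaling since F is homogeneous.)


F(0,6,4) ≡ 0 (mod 7); P is on the curve.

Evaluate F(0, 6, 4) term-by-term (mod 7).
  -3*X**3 ↦ -3·0·1·1 = 0
  -3*X**2*Y ↦ -3·0·6·1 = 0
  3*X**2*Z ↦ 3·0·1·4 = 0
  -3*X*Y**2 ↦ -3·0·36·1 = 0
  2*X*Z**2 ↦ 2·0·1·16 = 0
  Y**2*Z ↦ 1·1·36·4 = 144
  3*Y*Z**2 ↦ 3·1·6·16 = 288
  2*Z**3 ↦ 2·1·1·64 = 128
Sum: F(0, 6, 4) = (0) + (0) + (0) + (0) + (0) + (144) + (288) + (128) = 560.
Reducing mod 7: 560 ≡ 0 (mod 7).
Since F(a, b, c) ≡ 0 (mod 7), P lies on the curve.


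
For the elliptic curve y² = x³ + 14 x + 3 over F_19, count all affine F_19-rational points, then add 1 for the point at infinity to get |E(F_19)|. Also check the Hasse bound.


Affine points = {(2, 1), (2, 18), (4, 3), (4, 16), (7, 8), (7, 11), (8, 0), (11, 5), (11, 14), (13, 8), (13, 11), (14, 6), (14, 13), (15, 4), (15, 15), (17, 9), (17, 10), (18, 8), (18, 11)}; affine count = 19; |E(F_19)| = 20.

Discriminant check: Δ ∝ 4a³ + 27b² = 4·14³ + 27·3² = 4·2744 + 27·9 ≡ 9 (mod 19). Nonzero ⇒ E is nonsingular.
For each x ∈ F_19, compute rhs = x³ + 14·x + 3 mod 19, then count y ∈ F_19 with y² ≡ rhs.
  x = 0: rhs = 3, matching y values: none (0 points).
  x = 1: rhs = 18, matching y values: none (0 points).
  x = 2: rhs = 1, matching y values: 1, 18 (2 points).
  x = 3: rhs = 15, matching y values: none (0 points).
  x = 4: rhs = 9, matching y values: 3, 16 (2 points).
  x = 5: rhs = 8, matching y values: none (0 points).
  x = 6: rhs = 18, matching y values: none (0 points).
  x = 7: rhs = 7, matching y values: 8, 11 (2 points).
  x = 8: rhs = 0, matching y values: 0 (1 points).
  x = 9: rhs = 3, matching y values: none (0 points).
  x = 10: rhs = 3, matching y values: none (0 points).
  x = 11: rhs = 6, matching y values: 5, 14 (2 points).
  x = 12: rhs = 18, matching y values: none (0 points).
  x = 13: rhs = 7, matching y values: 8, 11 (2 points).
  x = 14: rhs = 17, matching y values: 6, 13 (2 points).
  x = 15: rhs = 16, matching y values: 4, 15 (2 points).
  x = 16: rhs = 10, matching y values: none (0 points).
  x = 17: rhs = 5, matching y values: 9, 10 (2 points).
  x = 18: rhs = 7, matching y values: 8, 11 (2 points).
Total affine count: 19.
Full point count |E(F_19)| = 19 + 1 = 20.
Hasse bound: |20 − (19+1)| = |0| = 0 ≤ 2√19 ≈ 8.7178 ✓.


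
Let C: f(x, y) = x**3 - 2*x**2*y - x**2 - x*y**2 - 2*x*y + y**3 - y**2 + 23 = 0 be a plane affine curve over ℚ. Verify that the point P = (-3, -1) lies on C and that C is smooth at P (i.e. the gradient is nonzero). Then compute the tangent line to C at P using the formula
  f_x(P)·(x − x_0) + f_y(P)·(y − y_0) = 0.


Tangent line at P: 22*x - 13*y + 53 = 0.

Step 1: f(-3, -1) = 0, so P lies on C.
Step 2: partial derivatives
  f_x(x, y) = 3*x**2 - 4*x*y - 2*x - y**2 - 2*y, f_y(x, y) = -2*x**2 - 2*x*y - 2*x + 3*y**2 - 2*y.
  f_x(P) = 22, f_y(P) = -13 (gradient nonzero, so P is smooth).
Step 3: tangent line at P: 22·(x − -3) + -13·(y − -1) = 0.
Expanding: 22*x - 13*y + 53 = 0.


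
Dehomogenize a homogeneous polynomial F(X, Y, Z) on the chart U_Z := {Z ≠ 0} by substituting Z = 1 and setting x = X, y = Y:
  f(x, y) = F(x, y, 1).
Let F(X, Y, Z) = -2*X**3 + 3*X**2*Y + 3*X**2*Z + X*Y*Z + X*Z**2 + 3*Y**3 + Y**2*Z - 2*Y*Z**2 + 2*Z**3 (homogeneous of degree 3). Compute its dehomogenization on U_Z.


f(x, y) = -2*x**3 + 3*x**2*y + 3*x**2 + x*y + x + 3*y**3 + y**2 - 2*y + 2

On U_Z we set Z = 1. Each monomial c·X^i·Y^j·Z^k in F becomes c·x^i·y^j·1^k = c·x^i·y^j.
Substituting Z = 1: F(X, Y, 1) = -2*x**3 + 3*x**2*y + 3*x**2 + x*y + x + 3*y**3 + y**2 - 2*y + 2.
Note: deg(f) ≤ deg(F) = 3; strict inequality happens when F is divisible by Z (lost terms).


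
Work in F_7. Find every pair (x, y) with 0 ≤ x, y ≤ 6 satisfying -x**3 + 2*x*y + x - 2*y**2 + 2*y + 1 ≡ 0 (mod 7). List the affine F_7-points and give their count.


Affine F_7-points: {(5, 0), (5, 6), (6, 2), (6, 5)}; count = 4.

For each of the 49 pairs (x, y) ∈ F_7², evaluate f(x, y) mod 7. Record the zeros.
  x = 0: [0↦1, 1↦1, 2↦4, 3↦3, 4↦5, 5↦3, 6↦4]  zeros at y ∈ ∅
  x = 1: [0↦1, 1↦3, 2↦1, 3↦2, 4↦6, 5↦6, 6↦2]  zeros at y ∈ ∅
  x = 2: [0↦2, 1↦6, 2↦6, 3↦2, 4↦1, 5↦3, 6↦1]  zeros at y ∈ ∅
  x = 3: [0↦5, 1↦4, 2↦6, 3↦4, 4↦5, 5↦2, 6↦2]  zeros at y ∈ ∅
  x = 4: [0↦4, 1↦5, 2↦2, 3↦2, 4↦5, 5↦4, 6↦6]  zeros at y ∈ ∅
  x = 5: [0↦0, 1↦3, 2↦2, 3↦4, 4↦2, 5↦3, 6↦0]  zeros at y ∈ {0, 6}
  x = 6: [0↦1, 1↦6, 2↦0, 3↦4, 4↦4, 5↦0, 6↦6]  zeros at y ∈ {2, 5}
Collecting zeros: affine points = {(5, 0), (5, 6), (6, 2), (6, 5)}.
Total count |C(F_7)_aff| = 4.


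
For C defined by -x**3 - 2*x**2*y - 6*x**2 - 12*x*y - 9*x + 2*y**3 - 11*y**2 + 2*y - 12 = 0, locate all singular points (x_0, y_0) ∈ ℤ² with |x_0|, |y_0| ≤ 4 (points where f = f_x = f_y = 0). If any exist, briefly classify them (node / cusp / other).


Singular points: {(-3, 2)}; classification: node.

Compute partial derivatives:
  f_x = -3*x**2 - 4*x*y - 12*x - 12*y - 9.
  f_y = -2*x**2 - 12*x + 6*y**2 - 22*y + 2.
Scan x_0 ∈ {−4, ..., 4}. For each x_0, f_y(x_0, y) is a polynomial in y; find its integer roots y ∈ {−4, ..., 4}, then test f_x and f at those candidates.
  x = -4: f_y(-4, y) = 6*y**2 - 22*y + 18; no integer root y with |y| ≤ 4.
  x = -3: f_y(-3, y) = 6*y**2 - 22*y + 20; vanishes at y ∈ {2}. (-3, 2): f_x = 0, f = 0 — SINGULAR.
  x = -2: f_y(-2, y) = 6*y**2 - 22*y + 18; no integer root y with |y| ≤ 4.
  x = -1: f_y(-1, y) = 6*y**2 - 22*y + 12; vanishes at y ∈ {3}. (-1, 3): f_x = -24 ≠ 0.
  x = 0: f_y(0, y) = 6*y**2 - 22*y + 2; no integer root y with |y| ≤ 4.
  x = 1: f_y(1, y) = 6*y**2 - 22*y - 12; no integer root y with |y| ≤ 4.
  x = 2: f_y(2, y) = 6*y**2 - 22*y - 30; no integer root y with |y| ≤ 4.
  x = 3: f_y(3, y) = 6*y**2 - 22*y - 52; no integer root y with |y| ≤ 4.
  x = 4: f_y(4, y) = 6*y**2 - 22*y - 78; no integer root y with |y| ≤ 4.
Only singular point on the grid: (-3, 2).
Classify: substitute x = -3 + u, y = 2 + v and expand: f = -u**3 - 2*u**2*v - u**2 + 2*v**3 + v**2.
No constant or linear terms (consistent with a singular point). Quadratic part: -u**2 + v**2. Cubic part: -u**3 - 2*u**2*v + 2*v**3.
The quadratic part v**2 - u**2 = (v − u)(v + u) splits into two distinct linear factors, so there are two distinct tangent lines y − 2 = ±(x − -3) — this is a node (ordinary double point).
Classification: node.


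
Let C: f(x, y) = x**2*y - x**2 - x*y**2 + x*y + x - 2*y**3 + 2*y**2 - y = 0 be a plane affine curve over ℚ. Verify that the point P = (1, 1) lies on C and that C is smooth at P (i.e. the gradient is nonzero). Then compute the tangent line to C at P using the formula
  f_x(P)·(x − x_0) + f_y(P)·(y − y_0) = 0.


Tangent line at P: x - 3*y + 2 = 0.

Step 1: f(1, 1) = 0, so P lies on C.
Step 2: partial derivatives
  f_x(x, y) = 2*x*y - 2*x - y**2 + y + 1, f_y(x, y) = x**2 - 2*x*y + x - 6*y**2 + 4*y - 1.
  f_x(P) = 1, f_y(P) = -3 (gradient nonzero, so P is smooth).
Step 3: tangent line at P: 1·(x − 1) + -3·(y − 1) = 0.
Expanding: x - 3*y + 2 = 0.


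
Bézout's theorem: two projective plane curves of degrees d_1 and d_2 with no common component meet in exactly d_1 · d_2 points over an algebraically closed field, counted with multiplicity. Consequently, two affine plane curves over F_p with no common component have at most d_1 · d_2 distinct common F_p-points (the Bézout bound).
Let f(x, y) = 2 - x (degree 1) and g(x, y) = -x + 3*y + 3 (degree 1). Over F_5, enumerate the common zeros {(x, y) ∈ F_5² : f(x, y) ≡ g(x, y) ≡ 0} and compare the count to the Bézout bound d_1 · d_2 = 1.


Common zeros: {(2, 3)}; count = 1; Bézout bound = 1.

deg(f) = 1, deg(g) = 1, so Bézout bound = 1.
Scan x ∈ F_5. For each x, list the y ∈ F_5 with f(x, y) ≡ 0 and those with g(x, y) ≡ 0 (mod 5); the common zeros in that column are the intersection.
  x = 0: f ≡ 0 at y ∈ ∅; g ≡ 0 at y ∈ {4}; common: ∅.
  x = 1: f ≡ 0 at y ∈ ∅; g ≡ 0 at y ∈ {1}; common: ∅.
  x = 2: f ≡ 0 at y ∈ {0, 1, 2, 3, 4}; g ≡ 0 at y ∈ {3}; common: {3}.
  x = 3: f ≡ 0 at y ∈ ∅; g ≡ 0 at y ∈ {0}; common: ∅.
  x = 4: f ≡ 0 at y ∈ ∅; g ≡ 0 at y ∈ {2}; common: ∅.
Collecting: common zeros = {(2, 3)}, so the count is 1.
Comparison with the Bézout bound: 1 ≤ 1 = deg(f)·deg(g), as expected for curves with no common component (the bound is attained).


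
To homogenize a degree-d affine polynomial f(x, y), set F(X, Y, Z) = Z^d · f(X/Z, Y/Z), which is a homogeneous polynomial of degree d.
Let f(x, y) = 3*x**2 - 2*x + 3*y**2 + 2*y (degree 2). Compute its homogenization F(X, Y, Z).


F(X, Y, Z) = 3*X**2 - 2*X*Z + 3*Y**2 + 2*Y*Z

deg(f) = 2.
Substitute x = X/Z, y = Y/Z into f, then multiply by Z^2.
  monomial 3·x^2·y^0 ↦ 3·X^2·Y^0·Z^0.
  monomial -2·x^1·y^0 ↦ -2·X^1·Y^0·Z^1.
  monomial 3·x^0·y^2 ↦ 3·X^0·Y^2·Z^0.
  monomial 2·x^0·y^1 ↦ 2·X^0·Y^1·Z^1.
Collecting: F(X, Y, Z) = 3*X**2 - 2*X*Z + 3*Y**2 + 2*Y*Z.


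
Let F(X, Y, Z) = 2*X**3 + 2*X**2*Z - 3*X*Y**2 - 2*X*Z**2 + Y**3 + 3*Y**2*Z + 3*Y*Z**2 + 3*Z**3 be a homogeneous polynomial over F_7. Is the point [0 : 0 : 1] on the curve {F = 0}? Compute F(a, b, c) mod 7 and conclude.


F(0,0,1) ≡ 3 (mod 7); P is NOT on the curve.

Evaluate F(0, 0, 1) term-by-term (mod 7).
  2*X**3 ↦ 2·0·1·1 = 0
  2*X**2*Z ↦ 2·0·1·1 = 0
  -3*X*Y**2 ↦ -3·0·0·1 = 0
  -2*X*Z**2 ↦ -2·0·1·1 = 0
  Y**3 ↦ 1·1·0·1 = 0
  3*Y**2*Z ↦ 3·1·0·1 = 0
  3*Y*Z**2 ↦ 3·1·0·1 = 0
  3*Z**3 ↦ 3·1·1·1 = 3
Sum: F(0, 0, 1) = (0) + (0) + (0) + (0) + (0) + (0) + (0) + (3) = 3.
Reducing mod 7: 3 ≡ 3 (mod 7).
Since F(a, b, c) ≡ 3 ≠ 0 (mod 7), P does NOT lie on the curve.


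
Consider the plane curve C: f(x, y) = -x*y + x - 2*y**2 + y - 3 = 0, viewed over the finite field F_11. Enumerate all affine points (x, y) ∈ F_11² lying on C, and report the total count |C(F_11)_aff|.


Affine F_11-points: {(2, 2), (2, 3), (3, 0), (3, 10), (6, 6), (6, 8), (8, 4), (8, 9), (10, 5), (10, 7)}; count = 10.

For each of the 121 pairs (x, y) ∈ F_11², evaluate f(x, y) mod 11. Record the zeros.
  x = 0: [0↦8, 1↦7, 2↦2, 3↦4, 4↦2, 5↦7, 6↦8, 7↦5, 8↦9, 9↦9, 10↦5]  zeros at y ∈ ∅
  x = 1: [0↦9, 1↦7, 2↦1, 3↦2, 4↦10, 5↦3, 6↦3, 7↦10, 8↦2, 9↦1, 10↦7]  zeros at y ∈ ∅
  x = 2: [0↦10, 1↦7, 2↦0, 3↦0, 4↦7, 5↦10, 6↦9, 7↦4, 8↦6, 9↦4, 10↦9]  zeros at y ∈ {2, 3}
  x = 3: [0↦0, 1↦7, 2↦10, 3↦9, 4↦4, 5↦6, 6↦4, 7↦9, 8↦10, 9↦7, 10↦0]  zeros at y ∈ {0, 10}
  x = 4: [0↦1, 1↦7, 2↦9, 3↦7, 4↦1, 5↦2, 6↦10, 7↦3, 8↦3, 9↦10, 10↦2]  zeros at y ∈ ∅
  x = 5: [0↦2, 1↦7, 2↦8, 3↦5, 4↦9, 5↦9, 6↦5, 7↦8, 8↦7, 9↦2, 10↦4]  zeros at y ∈ ∅
  x = 6: [0↦3, 1↦7, 2↦7, 3↦3, 4↦6, 5↦5, 6↦0, 7↦2, 8↦0, 9↦5, 10↦6]  zeros at y ∈ {6, 8}
  x = 7: [0↦4, 1↦7, 2↦6, 3↦1, 4↦3, 5↦1, 6↦6, 7↦7, 8↦4, 9↦8, 10↦8]  zeros at y ∈ ∅
  x = 8: [0↦5, 1↦7, 2↦5, 3↦10, 4↦0, 5↦8, 6↦1, 7↦1, 8↦8, 9↦0, 10↦10]  zeros at y ∈ {4, 9}
  x = 9: [0↦6, 1↦7, 2↦4, 3↦8, 4↦8, 5↦4, 6↦7, 7↦6, 8↦1, 9↦3, 10↦1]  zeros at y ∈ ∅
  x = 10: [0↦7, 1↦7, 2↦3, 3↦6, 4↦5, 5↦0, 6↦2, 7↦0, 8↦5, 9↦6, 10↦3]  zeros at y ∈ {5, 7}
Collecting zeros: affine points = {(2, 2), (2, 3), (3, 0), (3, 10), (6, 6), (6, 8), (8, 4), (8, 9), (10, 5), (10, 7)}.
Total count |C(F_11)_aff| = 10.


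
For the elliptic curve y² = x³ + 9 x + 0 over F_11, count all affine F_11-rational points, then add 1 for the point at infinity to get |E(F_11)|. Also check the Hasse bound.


Affine points = {(0, 0), (2, 2), (2, 9), (4, 1), (4, 10), (5, 4), (5, 7), (8, 1), (8, 10), (10, 1), (10, 10)}; affine count = 11; |E(F_11)| = 12.

Discriminant check: Δ ∝ 4a³ + 27b² = 4·9³ + 27·0² = 4·729 + 27·0 ≡ 1 (mod 11). Nonzero ⇒ E is nonsingular.
For each x ∈ F_11, compute rhs = x³ + 9·x + 0 mod 11, then count y ∈ F_11 with y² ≡ rhs.
  x = 0: rhs = 0, matching y values: 0 (1 points).
  x = 1: rhs = 10, matching y values: none (0 points).
  x = 2: rhs = 4, matching y values: 2, 9 (2 points).
  x = 3: rhs = 10, matching y values: none (0 points).
  x = 4: rhs = 1, matching y values: 1, 10 (2 points).
  x = 5: rhs = 5, matching y values: 4, 7 (2 points).
  x = 6: rhs = 6, matching y values: none (0 points).
  x = 7: rhs = 10, matching y values: none (0 points).
  x = 8: rhs = 1, matching y values: 1, 10 (2 points).
  x = 9: rhs = 7, matching y values: none (0 points).
  x = 10: rhs = 1, matching y values: 1, 10 (2 points).
Total affine count: 11.
Full point count |E(F_11)| = 11 + 1 = 12.
Hasse bound: |12 − (11+1)| = |0| = 0 ≤ 2√11 ≈ 6.6332 ✓.


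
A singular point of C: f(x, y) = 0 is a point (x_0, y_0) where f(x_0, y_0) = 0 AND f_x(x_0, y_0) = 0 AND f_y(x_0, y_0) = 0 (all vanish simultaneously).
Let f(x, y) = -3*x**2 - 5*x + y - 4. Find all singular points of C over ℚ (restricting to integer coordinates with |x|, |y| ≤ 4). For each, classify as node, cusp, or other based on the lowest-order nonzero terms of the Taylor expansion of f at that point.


No singular points in the scanned grid; C is smooth there.

Compute partial derivatives:
  f_x = -6*x - 5.
  f_y = 1.
f_y = 1 is a nonzero constant, so f_y never vanishes: no point (x, y) can satisfy f = f_x = f_y = 0. In particular no (x, y) ∈ {−4, ..., 4}² is singular; the curve is smooth.


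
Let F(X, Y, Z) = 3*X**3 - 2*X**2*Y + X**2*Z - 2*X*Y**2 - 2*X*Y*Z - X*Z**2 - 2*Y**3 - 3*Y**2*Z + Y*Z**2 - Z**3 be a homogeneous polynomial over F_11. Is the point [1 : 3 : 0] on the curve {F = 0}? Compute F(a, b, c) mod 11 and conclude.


F(1,3,0) ≡ 2 (mod 11); P is NOT on the curve.

Evaluate F(1, 3, 0) term-by-term (mod 11).
  3*X**3 ↦ 3·1·1·1 = 3
  -2*X**2*Y ↦ -2·1·3·1 = -6
  X**2*Z ↦ 1·1·1·0 = 0
  -2*X*Y**2 ↦ -2·1·9·1 = -18
  -2*X*Y*Z ↦ -2·1·3·0 = 0
  -X*Z**2 ↦ -1·1·1·0 = 0
  -2*Y**3 ↦ -2·1·27·1 = -54
  -3*Y**2*Z ↦ -3·1·9·0 = 0
  Y*Z**2 ↦ 1·1·3·0 = 0
  -Z**3 ↦ -1·1·1·0 = 0
Sum: F(1, 3, 0) = (3) + (-6) + (0) + (-18) + (0) + (0) + (-54) + (0) + (0) + (0) = -75.
Reducing mod 11: -75 ≡ 2 (mod 11).
Since F(a, b, c) ≡ 2 ≠ 0 (mod 11), P does NOT lie on the curve.


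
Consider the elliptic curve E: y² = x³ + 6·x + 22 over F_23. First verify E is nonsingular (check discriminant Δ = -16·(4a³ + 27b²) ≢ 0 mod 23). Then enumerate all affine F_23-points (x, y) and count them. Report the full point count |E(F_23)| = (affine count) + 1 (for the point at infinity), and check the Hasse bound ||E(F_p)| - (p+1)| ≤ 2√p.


Affine points = {(1, 11), (1, 12), (4, 8), (4, 15), (5, 4), (5, 19), (7, 4), (7, 19), (9, 0), (10, 1), (10, 22), (11, 4), (11, 19), (17, 0), (19, 7), (19, 16), (20, 0), (21, 5), (21, 18)}; affine count = 19; |E(F_23)| = 20.

Discriminant check: Δ ∝ 4a³ + 27b² = 4·6³ + 27·22² = 4·216 + 27·484 ≡ 17 (mod 23). Nonzero ⇒ E is nonsingular.
For each x ∈ F_23, compute rhs = x³ + 6·x + 22 mod 23, then count y ∈ F_23 with y² ≡ rhs.
  x = 0: rhs = 22, matching y values: none (0 points).
  x = 1: rhs = 6, matching y values: 11, 12 (2 points).
  x = 2: rhs = 19, matching y values: none (0 points).
  x = 3: rhs = 21, matching y values: none (0 points).
  x = 4: rhs = 18, matching y values: 8, 15 (2 points).
  x = 5: rhs = 16, matching y values: 4, 19 (2 points).
  x = 6: rhs = 21, matching y values: none (0 points).
  x = 7: rhs = 16, matching y values: 4, 19 (2 points).
  x = 8: rhs = 7, matching y values: none (0 points).
  x = 9: rhs = 0, matching y values: 0 (1 points).
  x = 10: rhs = 1, matching y values: 1, 22 (2 points).
  x = 11: rhs = 16, matching y values: 4, 19 (2 points).
  x = 12: rhs = 5, matching y values: none (0 points).
  x = 13: rhs = 20, matching y values: none (0 points).
  x = 14: rhs = 21, matching y values: none (0 points).
  x = 15: rhs = 14, matching y values: none (0 points).
  x = 16: rhs = 5, matching y values: none (0 points).
  x = 17: rhs = 0, matching y values: 0 (1 points).
  x = 18: rhs = 5, matching y values: none (0 points).
  x = 19: rhs = 3, matching y values: 7, 16 (2 points).
  x = 20: rhs = 0, matching y values: 0 (1 points).
  x = 21: rhs = 2, matching y values: 5, 18 (2 points).
  x = 22: rhs = 15, matching y values: none (0 points).
Total affine count: 19.
Full point count |E(F_23)| = 19 + 1 = 20.
Hasse bound: |20 − (23+1)| = |-4| = 4 ≤ 2√23 ≈ 9.5917 ✓.


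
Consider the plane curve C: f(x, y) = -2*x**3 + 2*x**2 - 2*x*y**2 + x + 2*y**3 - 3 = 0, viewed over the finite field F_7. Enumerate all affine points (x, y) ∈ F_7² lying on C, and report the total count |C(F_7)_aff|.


Affine F_7-points: {(4, 6), (5, 6), (6, 0), (6, 6)}; count = 4.

For each of the 49 pairs (x, y) ∈ F_7², evaluate f(x, y) mod 7. Record the zeros.
  x = 0: [0↦4, 1↦6, 2↦6, 3↦2, 4↦6, 5↦2, 6↦2]  zeros at y ∈ ∅
  x = 1: [0↦5, 1↦5, 2↦6, 3↦6, 4↦3, 5↦2, 6↦1]  zeros at y ∈ ∅
  x = 2: [0↦5, 1↦3, 2↦5, 3↦2, 4↦6, 5↦1, 6↦6]  zeros at y ∈ ∅
  x = 3: [0↦6, 1↦2, 2↦5, 3↦6, 4↦3, 5↦1, 6↦5]  zeros at y ∈ ∅
  x = 4: [0↦3, 1↦4, 2↦1, 3↦6, 4↦3, 5↦4, 6↦0]  zeros at y ∈ {6}
  x = 5: [0↦5, 1↦4, 2↦2, 3↦4, 4↦1, 5↦5, 6↦0]  zeros at y ∈ {6}
  x = 6: [0↦0, 1↦4, 2↦3, 3↦2, 4↦6, 5↦6, 6↦0]  zeros at y ∈ {0, 6}
Collecting zeros: affine points = {(4, 6), (5, 6), (6, 0), (6, 6)}.
Total count |C(F_7)_aff| = 4.


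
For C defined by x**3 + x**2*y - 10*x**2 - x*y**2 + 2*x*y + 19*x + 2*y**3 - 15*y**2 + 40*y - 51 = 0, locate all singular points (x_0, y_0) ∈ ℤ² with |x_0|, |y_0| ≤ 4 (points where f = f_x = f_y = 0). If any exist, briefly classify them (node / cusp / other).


Singular points: {(2, 3)}; classification: node.

Compute partial derivatives:
  f_x = 3*x**2 + 2*x*y - 20*x - y**2 + 2*y + 19.
  f_y = x**2 - 2*x*y + 2*x + 6*y**2 - 30*y + 40.
Scan x_0 ∈ {−4, ..., 4}. For each x_0, f_y(x_0, y) is a polynomial in y; find its integer roots y ∈ {−4, ..., 4}, then test f_x and f at those candidates.
  x = -4: f_y(-4, y) = 6*y**2 - 22*y + 48; no integer root y with |y| ≤ 4.
  x = -3: f_y(-3, y) = 6*y**2 - 24*y + 43; no integer root y with |y| ≤ 4.
  x = -2: f_y(-2, y) = 6*y**2 - 26*y + 40; no integer root y with |y| ≤ 4.
  x = -1: f_y(-1, y) = 6*y**2 - 28*y + 39; no integer root y with |y| ≤ 4.
  x = 0: f_y(0, y) = 6*y**2 - 30*y + 40; no integer root y with |y| ≤ 4.
  x = 1: f_y(1, y) = 6*y**2 - 32*y + 43; no integer root y with |y| ≤ 4.
  x = 2: f_y(2, y) = 6*y**2 - 34*y + 48; vanishes at y ∈ {3}. (2, 3): f_x = 0, f = 0 — SINGULAR.
  x = 3: f_y(3, y) = 6*y**2 - 36*y + 55; no integer root y with |y| ≤ 4.
  x = 4: f_y(4, y) = 6*y**2 - 38*y + 64; no integer root y with |y| ≤ 4.
Only singular point on the grid: (2, 3).
Classify: substitute x = 2 + u, y = 3 + v and expand: f = u**3 + u**2*v - u**2 - u*v**2 + 2*v**3 + v**2.
No constant or linear terms (consistent with a singular point). Quadratic part: -u**2 + v**2. Cubic part: u**3 + u**2*v - u*v**2 + 2*v**3.
The quadratic part v**2 - u**2 = (v − u)(v + u) splits into two distinct linear factors, so there are two distinct tangent lines y − 3 = ±(x − 2) — this is a node (ordinary double point).
Classification: node.


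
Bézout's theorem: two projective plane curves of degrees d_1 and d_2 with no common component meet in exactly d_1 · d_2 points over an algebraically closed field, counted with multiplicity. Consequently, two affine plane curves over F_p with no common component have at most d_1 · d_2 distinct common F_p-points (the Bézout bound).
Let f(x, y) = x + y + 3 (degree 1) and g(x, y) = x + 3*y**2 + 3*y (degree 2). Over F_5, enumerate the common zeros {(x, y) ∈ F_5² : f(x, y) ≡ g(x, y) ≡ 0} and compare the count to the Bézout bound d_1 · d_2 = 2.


Common zeros: {(4, 3)}; count = 1; Bézout bound = 2.

deg(f) = 1, deg(g) = 2, so Bézout bound = 2.
Scan x ∈ F_5. For each x, list the y ∈ F_5 with f(x, y) ≡ 0 and those with g(x, y) ≡ 0 (mod 5); the common zeros in that column are the intersection.
  x = 0: f ≡ 0 at y ∈ {2}; g ≡ 0 at y ∈ {0, 4}; common: ∅.
  x = 1: f ≡ 0 at y ∈ {1}; g ≡ 0 at y ∈ ∅; common: ∅.
  x = 2: f ≡ 0 at y ∈ {0}; g ≡ 0 at y ∈ {2}; common: ∅.
  x = 3: f ≡ 0 at y ∈ {4}; g ≡ 0 at y ∈ ∅; common: ∅.
  x = 4: f ≡ 0 at y ∈ {3}; g ≡ 0 at y ∈ {1, 3}; common: {3}.
Collecting: common zeros = {(4, 3)}, so the count is 1.
Comparison with the Bézout bound: 1 ≤ 2 = deg(f)·deg(g), as expected for curves with no common component (the affine F_5-count falls short of the bound because intersections may lie at infinity, over extension fields, or carry multiplicity).


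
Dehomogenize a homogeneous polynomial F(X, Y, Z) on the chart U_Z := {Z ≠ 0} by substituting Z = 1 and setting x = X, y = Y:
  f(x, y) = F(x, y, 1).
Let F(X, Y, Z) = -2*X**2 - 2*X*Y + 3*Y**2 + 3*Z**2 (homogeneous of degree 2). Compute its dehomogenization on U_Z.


f(x, y) = -2*x**2 - 2*x*y + 3*y**2 + 3

On U_Z we set Z = 1. Each monomial c·X^i·Y^j·Z^k in F becomes c·x^i·y^j·1^k = c·x^i·y^j.
Substituting Z = 1: F(X, Y, 1) = -2*x**2 - 2*x*y + 3*y**2 + 3.
Note: deg(f) ≤ deg(F) = 2; strict inequality happens when F is divisible by Z (lost terms).


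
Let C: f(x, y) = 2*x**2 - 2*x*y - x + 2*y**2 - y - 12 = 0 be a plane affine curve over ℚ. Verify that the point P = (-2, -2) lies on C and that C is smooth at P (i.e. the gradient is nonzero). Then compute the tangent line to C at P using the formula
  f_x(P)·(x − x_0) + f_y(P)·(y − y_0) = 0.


Tangent line at P: -5*x - 5*y - 20 = 0.

Step 1: f(-2, -2) = 0, so P lies on C.
Step 2: partial derivatives
  f_x(x, y) = 4*x - 2*y - 1, f_y(x, y) = -2*x + 4*y - 1.
  f_x(P) = -5, f_y(P) = -5 (gradient nonzero, so P is smooth).
Step 3: tangent line at P: -5·(x − -2) + -5·(y − -2) = 0.
Expanding: -5*x - 5*y - 20 = 0.


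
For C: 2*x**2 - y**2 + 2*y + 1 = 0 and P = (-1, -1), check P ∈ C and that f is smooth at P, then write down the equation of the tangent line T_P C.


Tangent line at P: -4*x + 4*y = 0.

Step 1: f(-1, -1) = 0, so P lies on C.
Step 2: partial derivatives
  f_x(x, y) = 4*x, f_y(x, y) = 2 - 2*y.
  f_x(P) = -4, f_y(P) = 4 (gradient nonzero, so P is smooth).
Step 3: tangent line at P: -4·(x − -1) + 4·(y − -1) = 0.
Expanding: -4*x + 4*y = 0.


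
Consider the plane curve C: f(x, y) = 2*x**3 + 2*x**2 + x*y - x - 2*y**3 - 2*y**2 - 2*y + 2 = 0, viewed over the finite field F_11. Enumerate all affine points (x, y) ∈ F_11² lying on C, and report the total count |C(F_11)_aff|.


Affine F_11-points: {(0, 5), (0, 8), (1, 1), (1, 8), (2, 2), (3, 9), (4, 5), (5, 0), (6, 2), (6, 3), (6, 5), (9, 3), (9, 8), (9, 10)}; count = 14.

For each of the 121 pairs (x, y) ∈ F_11², evaluate f(x, y) mod 11. Record the zeros.
  x = 0: [0↦2, 1↦7, 2↦7, 3↦1, 4↦10, 5↦0, 6↦3, 7↦7, 8↦0, 9↦3, 10↦4]  zeros at y ∈ {5, 8}
  x = 1: [0↦5, 1↦0, 2↦1, 3↦7, 4↦6, 5↦8, 6↦1, 7↦6, 8↦0, 9↦4, 10↦6]  zeros at y ∈ {1, 8}
  x = 2: [0↦2, 1↦9, 2↦0, 3↦7, 4↦7, 5↦10, 6↦4, 7↦10, 8↦5, 9↦10, 10↦2]  zeros at y ∈ {2}
  x = 3: [0↦5, 1↦2, 2↦5, 3↦2, 4↦3, 5↦7, 6↦2, 7↦9, 8↦5, 9↦0, 10↦4]  zeros at y ∈ {9}
  x = 4: [0↦4, 1↦2, 2↦6, 3↦4, 4↦6, 5↦0, 6↦7, 7↦4, 8↦1, 9↦8, 10↦2]  zeros at y ∈ {5}
  x = 5: [0↦0, 1↦10, 2↦4, 3↦3, 4↦6, 5↦1, 6↦9, 7↦7, 8↦5, 9↦2, 10↦8]  zeros at y ∈ {0}
  x = 6: [0↦5, 1↦5, 2↦0, 3↦0, 4↦4, 5↦0, 6↦9, 7↦8, 8↦7, 9↦5, 10↦1]  zeros at y ∈ {2, 3, 5}
  x = 7: [0↦9, 1↦10, 2↦6, 3↦7, 4↦1, 5↦9, 6↦8, 7↦8, 8↦8, 9↦7, 10↦4]  zeros at y ∈ ∅
  x = 8: [0↦2, 1↦4, 2↦1, 3↦3, 4↦9, 5↦7, 6↦7, 7↦8, 8↦9, 9↦9, 10↦7]  zeros at y ∈ ∅
  x = 9: [0↦7, 1↦10, 2↦8, 3↦0, 4↦7, 5↦6, 6↦7, 7↦9, 8↦0, 9↦1, 10↦0]  zeros at y ∈ {3, 8, 10}
  x = 10: [0↦3, 1↦7, 2↦6, 3↦10, 4↦7, 5↦7, 6↦9, 7↦1, 8↦4, 9↦6, 10↦6]  zeros at y ∈ ∅
Collecting zeros: affine points = {(0, 5), (0, 8), (1, 1), (1, 8), (2, 2), (3, 9), (4, 5), (5, 0), (6, 2), (6, 3), (6, 5), (9, 3), (9, 8), (9, 10)}.
Total count |C(F_11)_aff| = 14.


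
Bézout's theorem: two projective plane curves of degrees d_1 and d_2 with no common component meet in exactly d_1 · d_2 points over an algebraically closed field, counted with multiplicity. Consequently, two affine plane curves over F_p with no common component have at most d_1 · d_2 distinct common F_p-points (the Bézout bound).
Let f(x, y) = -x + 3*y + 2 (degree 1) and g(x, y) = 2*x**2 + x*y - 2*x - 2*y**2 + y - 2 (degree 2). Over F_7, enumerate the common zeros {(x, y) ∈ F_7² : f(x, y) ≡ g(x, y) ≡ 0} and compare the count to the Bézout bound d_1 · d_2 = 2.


Common zeros: {(5, 1), (6, 6)}; count = 2; Bézout bound = 2.

deg(f) = 1, deg(g) = 2, so Bézout bound = 2.
Scan x ∈ F_7. For each x, list the y ∈ F_7 with f(x, y) ≡ 0 and those with g(x, y) ≡ 0 (mod 7); the common zeros in that column are the intersection.
  x = 0: f ≡ 0 at y ∈ {4}; g ≡ 0 at y ∈ ∅; common: ∅.
  x = 1: f ≡ 0 at y ∈ {2}; g ≡ 0 at y ∈ {3, 5}; common: ∅.
  x = 2: f ≡ 0 at y ∈ {0}; g ≡ 0 at y ∈ {2, 3}; common: ∅.
  x = 3: f ≡ 0 at y ∈ {5}; g ≡ 0 at y ∈ ∅; common: ∅.
  x = 4: f ≡ 0 at y ∈ {3}; g ≡ 0 at y ∈ ∅; common: ∅.
  x = 5: f ≡ 0 at y ∈ {1}; g ≡ 0 at y ∈ {1, 2}; common: {1}.
  x = 6: f ≡ 0 at y ∈ {6}; g ≡ 0 at y ∈ {1, 6}; common: {6}.
Collecting: common zeros = {(5, 1), (6, 6)}, so the count is 2.
Comparison with the Bézout bound: 2 ≤ 2 = deg(f)·deg(g), as expected for curves with no common component (the bound is attained).


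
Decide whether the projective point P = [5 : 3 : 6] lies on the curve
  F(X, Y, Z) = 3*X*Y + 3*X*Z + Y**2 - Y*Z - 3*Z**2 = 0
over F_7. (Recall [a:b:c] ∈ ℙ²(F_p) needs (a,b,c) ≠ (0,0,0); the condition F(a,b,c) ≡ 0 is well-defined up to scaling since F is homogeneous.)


F(5,3,6) ≡ 4 (mod 7); P is NOT on the curve.

Evaluate F(5, 3, 6) term-by-term (mod 7).
  3*X*Y ↦ 3·5·3·1 = 45
  3*X*Z ↦ 3·5·1·6 = 90
  Y**2 ↦ 1·1·9·1 = 9
  -Y*Z ↦ -1·1·3·6 = -18
  -3*Z**2 ↦ -3·1·1·36 = -108
Sum: F(5, 3, 6) = (45) + (90) + (9) + (-18) + (-108) = 18.
Reducing mod 7: 18 ≡ 4 (mod 7).
Since F(a, b, c) ≡ 4 ≠ 0 (mod 7), P does NOT lie on the curve.


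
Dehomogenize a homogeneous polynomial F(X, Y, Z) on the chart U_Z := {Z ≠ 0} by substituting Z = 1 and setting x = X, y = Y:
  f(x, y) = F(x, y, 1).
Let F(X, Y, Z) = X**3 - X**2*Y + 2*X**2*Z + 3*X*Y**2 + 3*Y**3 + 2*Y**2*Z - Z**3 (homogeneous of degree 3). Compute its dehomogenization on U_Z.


f(x, y) = x**3 - x**2*y + 2*x**2 + 3*x*y**2 + 3*y**3 + 2*y**2 - 1

On U_Z we set Z = 1. Each monomial c·X^i·Y^j·Z^k in F becomes c·x^i·y^j·1^k = c·x^i·y^j.
Substituting Z = 1: F(X, Y, 1) = x**3 - x**2*y + 2*x**2 + 3*x*y**2 + 3*y**3 + 2*y**2 - 1.
Note: deg(f) ≤ deg(F) = 3; strict inequality happens when F is divisible by Z (lost terms).


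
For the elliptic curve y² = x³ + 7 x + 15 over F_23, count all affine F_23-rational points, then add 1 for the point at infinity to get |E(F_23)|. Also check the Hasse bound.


Affine points = {(1, 0), (7, 4), (7, 19), (8, 10), (8, 13), (9, 5), (9, 18), (10, 2), (10, 21), (13, 7), (13, 16), (18, 4), (18, 19), (20, 6), (20, 17), (21, 4), (21, 19)}; affine count = 17; |E(F_23)| = 18.

Discriminant check: Δ ∝ 4a³ + 27b² = 4·7³ + 27·15² = 4·343 + 27·225 ≡ 18 (mod 23). Nonzero ⇒ E is nonsingular.
For each x ∈ F_23, compute rhs = x³ + 7·x + 15 mod 23, then count y ∈ F_23 with y² ≡ rhs.
  x = 0: rhs = 15, matching y values: none (0 points).
  x = 1: rhs = 0, matching y values: 0 (1 points).
  x = 2: rhs = 14, matching y values: none (0 points).
  x = 3: rhs = 17, matching y values: none (0 points).
  x = 4: rhs = 15, matching y values: none (0 points).
  x = 5: rhs = 14, matching y values: none (0 points).
  x = 6: rhs = 20, matching y values: none (0 points).
  x = 7: rhs = 16, matching y values: 4, 19 (2 points).
  x = 8: rhs = 8, matching y values: 10, 13 (2 points).
  x = 9: rhs = 2, matching y values: 5, 18 (2 points).
  x = 10: rhs = 4, matching y values: 2, 21 (2 points).
  x = 11: rhs = 20, matching y values: none (0 points).
  x = 12: rhs = 10, matching y values: none (0 points).
  x = 13: rhs = 3, matching y values: 7, 16 (2 points).
  x = 14: rhs = 5, matching y values: none (0 points).
  x = 15: rhs = 22, matching y values: none (0 points).
  x = 16: rhs = 14, matching y values: none (0 points).
  x = 17: rhs = 10, matching y values: none (0 points).
  x = 18: rhs = 16, matching y values: 4, 19 (2 points).
  x = 19: rhs = 15, matching y values: none (0 points).
  x = 20: rhs = 13, matching y values: 6, 17 (2 points).
  x = 21: rhs = 16, matching y values: 4, 19 (2 points).
  x = 22: rhs = 7, matching y values: none (0 points).
Total affine count: 17.
Full point count |E(F_23)| = 17 + 1 = 18.
Hasse bound: |18 − (23+1)| = |-6| = 6 ≤ 2√23 ≈ 9.5917 ✓.
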